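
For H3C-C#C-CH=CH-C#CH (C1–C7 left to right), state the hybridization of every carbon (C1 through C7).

C1 sp3, C2 sp, C3 sp, C4 sp2, C5 sp2, C6 sp, C7 sp

C1 carries 4 σ bonds, giving a steric number of 4, so it is sp3.
C2 carries 2 σ bonds, plus two π bonds, giving a steric number of 2, so it is sp.
C3 has 2 σ bonds, plus two π bonds: steric number 2 → sp.
C4 (3 σ bonds, plus one π bond) has steric number 3: sp2.
C5 — 3 σ bonds, plus one π bond. Steric number 3, so sp2.
C6 — 2 σ bonds, plus two π bonds. Steric number 2, so sp.
C7: 2 σ bonds, plus two π bonds; 2 regions of electron density → sp.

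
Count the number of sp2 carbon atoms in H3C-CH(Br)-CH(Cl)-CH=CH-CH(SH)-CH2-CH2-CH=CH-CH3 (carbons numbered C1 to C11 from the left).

C1: sp3
C2: sp3
C3: sp3
C4: sp2 ✓
C5: sp2 ✓
C6: sp3
C7: sp3
C8: sp3
C9: sp2 ✓
C10: sp2 ✓
C11: sp3
C4, C5, C9, C10 → 4 sp2 carbons.

4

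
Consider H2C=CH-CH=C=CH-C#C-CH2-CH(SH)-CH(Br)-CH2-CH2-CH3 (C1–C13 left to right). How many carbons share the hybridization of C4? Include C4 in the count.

3

C4 is sp (two π bonds).
C1: sp2
C2: sp2
C3: sp2
C4: sp ✓
C5: sp2
C6: sp ✓
C7: sp ✓
C8: sp3
C9: sp3
C10: sp3
C11: sp3
C12: sp3
C13: sp3
3 carbons are sp.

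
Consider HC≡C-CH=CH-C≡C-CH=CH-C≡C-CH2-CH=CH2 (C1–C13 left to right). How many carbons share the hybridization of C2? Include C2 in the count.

C2 is sp (two π bonds).
C1: sp ✓
C2: sp ✓
C3: sp2
C4: sp2
C5: sp ✓
C6: sp ✓
C7: sp2
C8: sp2
C9: sp ✓
C10: sp ✓
C11: sp3
C12: sp2
C13: sp2
6 carbons are sp.

6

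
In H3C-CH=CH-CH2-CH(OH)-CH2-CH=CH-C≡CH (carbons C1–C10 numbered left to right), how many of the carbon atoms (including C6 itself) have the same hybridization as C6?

C6 is sp3 (only σ bonds).
C1: sp3 ✓
C2: sp2
C3: sp2
C4: sp3 ✓
C5: sp3 ✓
C6: sp3 ✓
C7: sp2
C8: sp2
C9: sp
C10: sp
4 carbons are sp3.

4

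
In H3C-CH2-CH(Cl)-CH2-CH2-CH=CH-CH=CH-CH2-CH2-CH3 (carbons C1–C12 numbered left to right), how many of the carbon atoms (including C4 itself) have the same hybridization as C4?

8

C4 is sp3 (only σ bonds).
C1: sp3 ✓
C2: sp3 ✓
C3: sp3 ✓
C4: sp3 ✓
C5: sp3 ✓
C6: sp2
C7: sp2
C8: sp2
C9: sp2
C10: sp3 ✓
C11: sp3 ✓
C12: sp3 ✓
8 carbons are sp3.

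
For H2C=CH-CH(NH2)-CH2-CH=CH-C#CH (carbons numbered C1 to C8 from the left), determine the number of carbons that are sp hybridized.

C1: sp2
C2: sp2
C3: sp3
C4: sp3
C5: sp2
C6: sp2
C7: sp ✓
C8: sp ✓
C7, C8 → 2 sp carbons.

2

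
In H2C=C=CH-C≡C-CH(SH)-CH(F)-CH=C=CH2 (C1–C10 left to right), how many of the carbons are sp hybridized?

4

C1: sp2
C2: sp ✓
C3: sp2
C4: sp ✓
C5: sp ✓
C6: sp3
C7: sp3
C8: sp2
C9: sp ✓
C10: sp2
C2, C4, C5, C9 → 4 sp carbons.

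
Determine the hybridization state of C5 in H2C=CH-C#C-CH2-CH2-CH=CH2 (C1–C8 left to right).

sp³

C5 carries 4 σ bonds, giving a steric number of 4, so it is sp3.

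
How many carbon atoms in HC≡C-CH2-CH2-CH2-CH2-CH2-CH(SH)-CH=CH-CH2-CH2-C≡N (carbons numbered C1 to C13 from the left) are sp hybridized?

3

C1: sp ✓
C2: sp ✓
C3: sp3
C4: sp3
C5: sp3
C6: sp3
C7: sp3
C8: sp3
C9: sp2
C10: sp2
C11: sp3
C12: sp3
C13: sp ✓
C1, C2, C13 → 3 sp carbons.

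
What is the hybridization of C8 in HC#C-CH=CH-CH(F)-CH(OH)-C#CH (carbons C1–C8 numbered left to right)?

sp

C8: 2 σ bonds, plus two π bonds — 2 electron domains, sp.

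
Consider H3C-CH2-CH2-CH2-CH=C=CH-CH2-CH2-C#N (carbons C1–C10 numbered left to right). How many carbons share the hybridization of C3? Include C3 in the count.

C3 is sp3 (only σ bonds).
C1: sp3 ✓
C2: sp3 ✓
C3: sp3 ✓
C4: sp3 ✓
C5: sp2
C6: sp
C7: sp2
C8: sp3 ✓
C9: sp3 ✓
C10: sp
6 carbons are sp3.

6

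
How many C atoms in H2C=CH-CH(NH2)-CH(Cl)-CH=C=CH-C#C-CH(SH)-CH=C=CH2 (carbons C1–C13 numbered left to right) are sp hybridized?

4

C1: sp2
C2: sp2
C3: sp3
C4: sp3
C5: sp2
C6: sp ✓
C7: sp2
C8: sp ✓
C9: sp ✓
C10: sp3
C11: sp2
C12: sp ✓
C13: sp2
C6, C8, C9, C12 → 4 sp carbons.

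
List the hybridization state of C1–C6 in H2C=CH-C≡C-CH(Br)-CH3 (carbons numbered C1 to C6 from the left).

C1 sp2, C2 sp2, C3 sp, C4 sp, C5 sp3, C6 sp3

C1 — 3 σ bonds, plus one π bond. Steric number 3, so sp2.
C2: 3 σ bonds, plus one π bond; 3 regions of electron density → sp2.
C3 is sp: 2 σ bonds, plus two π bonds, 2 electron-density regions.
C4 is sp: 2 σ bonds, plus two π bonds, 2 electron-density regions.
C5 has 4 σ bonds: steric number 4 → sp3.
C6 — 4 σ bonds. Steric number 4, so sp3.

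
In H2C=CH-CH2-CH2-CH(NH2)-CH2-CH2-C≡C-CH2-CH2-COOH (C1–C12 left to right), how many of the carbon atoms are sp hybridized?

C1: sp2
C2: sp2
C3: sp3
C4: sp3
C5: sp3
C6: sp3
C7: sp3
C8: sp ✓
C9: sp ✓
C10: sp3
C11: sp3
C12: sp2
C8, C9 → 2 sp carbons.

2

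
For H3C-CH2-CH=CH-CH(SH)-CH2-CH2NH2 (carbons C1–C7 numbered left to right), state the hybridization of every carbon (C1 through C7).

C1: 4 σ bonds — 4 electron domains, sp3.
C2 is sp3: 4 σ bonds, 4 electron-density regions.
C3: 3 σ bonds, plus one π bond; 3 regions of electron density → sp2.
C4: 3 σ bonds, plus one π bond — 3 electron domains, sp2.
C5 (4 σ bonds) has steric number 4: sp3.
C6 (4 σ bonds) has steric number 4: sp3.
C7 has 4 σ bonds: steric number 4 → sp3.

C1 sp3, C2 sp3, C3 sp2, C4 sp2, C5 sp3, C6 sp3, C7 sp3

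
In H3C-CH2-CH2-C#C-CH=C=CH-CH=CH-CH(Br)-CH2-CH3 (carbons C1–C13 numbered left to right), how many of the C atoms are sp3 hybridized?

C1: sp3 ✓
C2: sp3 ✓
C3: sp3 ✓
C4: sp
C5: sp
C6: sp2
C7: sp
C8: sp2
C9: sp2
C10: sp2
C11: sp3 ✓
C12: sp3 ✓
C13: sp3 ✓
C1, C2, C3, C11, C12, C13 → 6 sp3 carbons.

6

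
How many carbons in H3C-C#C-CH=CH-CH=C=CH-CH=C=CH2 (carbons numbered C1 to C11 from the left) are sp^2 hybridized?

C1: sp3
C2: sp
C3: sp
C4: sp2 ✓
C5: sp2 ✓
C6: sp2 ✓
C7: sp
C8: sp2 ✓
C9: sp2 ✓
C10: sp
C11: sp2 ✓
C4, C5, C6, C8, C9, C11 → 6 sp2 carbons.

6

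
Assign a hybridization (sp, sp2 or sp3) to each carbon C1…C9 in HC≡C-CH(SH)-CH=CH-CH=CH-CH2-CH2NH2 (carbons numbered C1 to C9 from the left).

C1 sp, C2 sp, C3 sp3, C4 sp2, C5 sp2, C6 sp2, C7 sp2, C8 sp3, C9 sp3

C1 carries 2 σ bonds, plus two π bonds, giving a steric number of 2, so it is sp.
C2: 2 σ bonds, plus two π bonds; 2 regions of electron density → sp.
C3 has 4 σ bonds: steric number 4 → sp3.
C4 has 3 σ bonds, plus one π bond: steric number 3 → sp2.
C5: 3 σ bonds, plus one π bond — 3 electron domains, sp2.
C6: 3 σ bonds, plus one π bond — 3 electron domains, sp2.
C7 has 3 σ bonds, plus one π bond: steric number 3 → sp2.
C8 (4 σ bonds) has steric number 4: sp3.
C9 has 4 σ bonds: steric number 4 → sp3.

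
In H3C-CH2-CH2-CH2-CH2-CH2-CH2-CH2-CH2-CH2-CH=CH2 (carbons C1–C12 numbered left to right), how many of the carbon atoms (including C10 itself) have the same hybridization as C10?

C10 is sp3 (only σ bonds).
C1: sp3 ✓
C2: sp3 ✓
C3: sp3 ✓
C4: sp3 ✓
C5: sp3 ✓
C6: sp3 ✓
C7: sp3 ✓
C8: sp3 ✓
C9: sp3 ✓
C10: sp3 ✓
C11: sp2
C12: sp2
10 carbons are sp3.

10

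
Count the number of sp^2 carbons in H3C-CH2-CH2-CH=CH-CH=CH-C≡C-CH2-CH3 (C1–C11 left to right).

C1: sp3
C2: sp3
C3: sp3
C4: sp2 ✓
C5: sp2 ✓
C6: sp2 ✓
C7: sp2 ✓
C8: sp
C9: sp
C10: sp3
C11: sp3
C4, C5, C6, C7 → 4 sp2 carbons.

4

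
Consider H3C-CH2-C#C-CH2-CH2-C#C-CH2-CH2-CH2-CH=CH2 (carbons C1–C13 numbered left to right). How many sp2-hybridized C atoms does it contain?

C1: sp3
C2: sp3
C3: sp
C4: sp
C5: sp3
C6: sp3
C7: sp
C8: sp
C9: sp3
C10: sp3
C11: sp3
C12: sp2 ✓
C13: sp2 ✓
C12, C13 → 2 sp2 carbons.

2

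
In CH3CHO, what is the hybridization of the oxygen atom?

The oxygen atom: 1 σ bond and 2 lone pairs, plus one π bond; 3 regions of electron density → sp2.

sp^2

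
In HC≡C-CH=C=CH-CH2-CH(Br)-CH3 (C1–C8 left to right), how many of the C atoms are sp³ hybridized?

3

C1: sp
C2: sp
C3: sp2
C4: sp
C5: sp2
C6: sp3 ✓
C7: sp3 ✓
C8: sp3 ✓
C6, C7, C8 → 3 sp3 carbons.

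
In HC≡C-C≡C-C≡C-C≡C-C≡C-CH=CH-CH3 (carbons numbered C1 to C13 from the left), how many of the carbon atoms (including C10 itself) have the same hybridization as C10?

10

C10 is sp (two π bonds).
C1: sp ✓
C2: sp ✓
C3: sp ✓
C4: sp ✓
C5: sp ✓
C6: sp ✓
C7: sp ✓
C8: sp ✓
C9: sp ✓
C10: sp ✓
C11: sp2
C12: sp2
C13: sp3
10 carbons are sp.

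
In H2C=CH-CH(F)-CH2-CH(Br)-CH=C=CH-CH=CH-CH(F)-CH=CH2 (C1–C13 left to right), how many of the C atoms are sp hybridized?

1

C1: sp2
C2: sp2
C3: sp3
C4: sp3
C5: sp3
C6: sp2
C7: sp ✓
C8: sp2
C9: sp2
C10: sp2
C11: sp3
C12: sp2
C13: sp2
C7 → 1 sp carbon.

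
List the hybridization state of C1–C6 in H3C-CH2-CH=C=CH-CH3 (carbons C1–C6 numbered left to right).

C1 sp3, C2 sp3, C3 sp2, C4 sp, C5 sp2, C6 sp3

C1 carries 4 σ bonds, giving a steric number of 4, so it is sp3.
C2 carries 4 σ bonds, giving a steric number of 4, so it is sp3.
C3: 3 σ bonds, plus one π bond — 3 electron domains, sp2.
C4 has 2 σ bonds, plus two π bonds: steric number 2 → sp.
C5 has 3 σ bonds, plus one π bond: steric number 3 → sp2.
C6 has 4 σ bonds: steric number 4 → sp3.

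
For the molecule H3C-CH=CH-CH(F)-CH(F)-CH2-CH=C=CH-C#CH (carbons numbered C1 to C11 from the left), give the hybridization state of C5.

C5 carries 4 σ bonds, giving a steric number of 4, so it is sp3.

sp^3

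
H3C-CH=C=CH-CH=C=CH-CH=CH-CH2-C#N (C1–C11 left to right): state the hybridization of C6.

C6 — 2 σ bonds, plus two π bonds. Steric number 2, so sp.

sp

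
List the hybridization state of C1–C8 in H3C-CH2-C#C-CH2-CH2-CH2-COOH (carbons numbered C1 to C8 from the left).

C1 sp3, C2 sp3, C3 sp, C4 sp, C5 sp3, C6 sp3, C7 sp3, C8 sp2

C1 carries 4 σ bonds, giving a steric number of 4, so it is sp3.
C2: 4 σ bonds — 4 electron domains, sp3.
C3 — 2 σ bonds, plus two π bonds. Steric number 2, so sp.
C4 — 2 σ bonds, plus two π bonds. Steric number 2, so sp.
C5: 4 σ bonds; 4 regions of electron density → sp3.
C6: 4 σ bonds; 4 regions of electron density → sp3.
C7 has 4 σ bonds: steric number 4 → sp3.
C8 has 3 σ bonds, plus one π bond: steric number 3 → sp2.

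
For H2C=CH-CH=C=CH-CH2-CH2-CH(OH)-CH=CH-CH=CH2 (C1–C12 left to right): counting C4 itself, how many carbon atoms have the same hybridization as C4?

C4 is sp (two π bonds).
C1: sp2
C2: sp2
C3: sp2
C4: sp ✓
C5: sp2
C6: sp3
C7: sp3
C8: sp3
C9: sp2
C10: sp2
C11: sp2
C12: sp2
1 carbon is sp.

1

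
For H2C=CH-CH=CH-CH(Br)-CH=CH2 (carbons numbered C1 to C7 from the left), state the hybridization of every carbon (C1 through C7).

C1 sp2, C2 sp2, C3 sp2, C4 sp2, C5 sp3, C6 sp2, C7 sp2

C1: 3 σ bonds, plus one π bond; 3 regions of electron density → sp2.
C2: 3 σ bonds, plus one π bond — 3 electron domains, sp2.
C3 — 3 σ bonds, plus one π bond. Steric number 3, so sp2.
C4 (3 σ bonds, plus one π bond) has steric number 3: sp2.
C5 (4 σ bonds) has steric number 4: sp3.
C6 (3 σ bonds, plus one π bond) has steric number 3: sp2.
C7 is sp2: 3 σ bonds, plus one π bond, 3 electron-density regions.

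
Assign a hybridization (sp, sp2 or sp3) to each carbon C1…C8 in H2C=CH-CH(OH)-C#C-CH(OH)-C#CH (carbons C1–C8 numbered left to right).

C1 sp2, C2 sp2, C3 sp3, C4 sp, C5 sp, C6 sp3, C7 sp, C8 sp

C1 is sp2: 3 σ bonds, plus one π bond, 3 electron-density regions.
C2 has 3 σ bonds, plus one π bond: steric number 3 → sp2.
C3: 4 σ bonds; 4 regions of electron density → sp3.
C4: 2 σ bonds, plus two π bonds — 2 electron domains, sp.
C5 carries 2 σ bonds, plus two π bonds, giving a steric number of 2, so it is sp.
C6 — 4 σ bonds. Steric number 4, so sp3.
C7 carries 2 σ bonds, plus two π bonds, giving a steric number of 2, so it is sp.
C8 has 2 σ bonds, plus two π bonds: steric number 2 → sp.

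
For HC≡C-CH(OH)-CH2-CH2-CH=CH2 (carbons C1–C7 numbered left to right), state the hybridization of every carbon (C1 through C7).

C1 has 2 σ bonds, plus two π bonds: steric number 2 → sp.
C2 carries 2 σ bonds, plus two π bonds, giving a steric number of 2, so it is sp.
C3: 4 σ bonds; 4 regions of electron density → sp3.
C4 has 4 σ bonds: steric number 4 → sp3.
C5 — 4 σ bonds. Steric number 4, so sp3.
C6 carries 3 σ bonds, plus one π bond, giving a steric number of 3, so it is sp2.
C7 has 3 σ bonds, plus one π bond: steric number 3 → sp2.

C1 sp, C2 sp, C3 sp3, C4 sp3, C5 sp3, C6 sp2, C7 sp2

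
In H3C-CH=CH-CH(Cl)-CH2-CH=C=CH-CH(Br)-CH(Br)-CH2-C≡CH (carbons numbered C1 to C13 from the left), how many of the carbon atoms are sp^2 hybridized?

4

C1: sp3
C2: sp2 ✓
C3: sp2 ✓
C4: sp3
C5: sp3
C6: sp2 ✓
C7: sp
C8: sp2 ✓
C9: sp3
C10: sp3
C11: sp3
C12: sp
C13: sp
C2, C3, C6, C8 → 4 sp2 carbons.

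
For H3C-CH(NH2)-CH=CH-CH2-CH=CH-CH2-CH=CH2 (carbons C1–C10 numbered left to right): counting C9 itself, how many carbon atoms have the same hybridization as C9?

C9 is sp2 (one π bond).
C1: sp3
C2: sp3
C3: sp2 ✓
C4: sp2 ✓
C5: sp3
C6: sp2 ✓
C7: sp2 ✓
C8: sp3
C9: sp2 ✓
C10: sp2 ✓
6 carbons are sp2.

6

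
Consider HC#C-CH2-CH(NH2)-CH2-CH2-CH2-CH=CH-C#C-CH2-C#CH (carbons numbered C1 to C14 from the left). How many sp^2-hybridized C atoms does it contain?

C1: sp
C2: sp
C3: sp3
C4: sp3
C5: sp3
C6: sp3
C7: sp3
C8: sp2 ✓
C9: sp2 ✓
C10: sp
C11: sp
C12: sp3
C13: sp
C14: sp
C8, C9 → 2 sp2 carbons.

2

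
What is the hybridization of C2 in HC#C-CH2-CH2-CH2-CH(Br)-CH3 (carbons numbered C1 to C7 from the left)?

sp

C2 carries 2 σ bonds, plus two π bonds, giving a steric number of 2, so it is sp.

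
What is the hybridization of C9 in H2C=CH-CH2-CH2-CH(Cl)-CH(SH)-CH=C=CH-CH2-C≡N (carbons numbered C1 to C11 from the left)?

sp²

C9 — 3 σ bonds, plus one π bond. Steric number 3, so sp2.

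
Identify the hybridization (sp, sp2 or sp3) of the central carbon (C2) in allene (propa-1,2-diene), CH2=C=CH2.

sp

Two σ bonds and two π bonds (one to each neighbour) → sp.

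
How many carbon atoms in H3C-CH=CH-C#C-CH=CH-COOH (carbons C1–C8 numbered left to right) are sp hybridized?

2

C1: sp3
C2: sp2
C3: sp2
C4: sp ✓
C5: sp ✓
C6: sp2
C7: sp2
C8: sp2
C4, C5 → 2 sp carbons.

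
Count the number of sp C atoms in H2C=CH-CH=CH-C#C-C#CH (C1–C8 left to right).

4

C1: sp2
C2: sp2
C3: sp2
C4: sp2
C5: sp ✓
C6: sp ✓
C7: sp ✓
C8: sp ✓
C5, C6, C7, C8 → 4 sp carbons.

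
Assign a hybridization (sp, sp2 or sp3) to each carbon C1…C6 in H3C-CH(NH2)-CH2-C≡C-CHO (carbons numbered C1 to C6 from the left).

C1 sp3, C2 sp3, C3 sp3, C4 sp, C5 sp, C6 sp2

C1: 4 σ bonds; 4 regions of electron density → sp3.
C2 has 4 σ bonds: steric number 4 → sp3.
C3 — 4 σ bonds. Steric number 4, so sp3.
C4 (2 σ bonds, plus two π bonds) has steric number 2: sp.
C5 carries 2 σ bonds, plus two π bonds, giving a steric number of 2, so it is sp.
C6 is sp2: 3 σ bonds, plus one π bond, 3 electron-density regions.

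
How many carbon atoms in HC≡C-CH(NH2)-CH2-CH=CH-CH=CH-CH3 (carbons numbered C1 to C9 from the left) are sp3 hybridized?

3

C1: sp
C2: sp
C3: sp3 ✓
C4: sp3 ✓
C5: sp2
C6: sp2
C7: sp2
C8: sp2
C9: sp3 ✓
C3, C4, C9 → 3 sp3 carbons.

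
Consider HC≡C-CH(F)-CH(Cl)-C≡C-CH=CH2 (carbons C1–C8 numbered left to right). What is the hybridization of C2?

C2 (2 σ bonds, plus two π bonds) has steric number 2: sp.

sp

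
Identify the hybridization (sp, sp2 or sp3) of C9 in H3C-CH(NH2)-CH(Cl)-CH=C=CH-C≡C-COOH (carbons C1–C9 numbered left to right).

C9 (3 σ bonds, plus one π bond) has steric number 3: sp2.

sp²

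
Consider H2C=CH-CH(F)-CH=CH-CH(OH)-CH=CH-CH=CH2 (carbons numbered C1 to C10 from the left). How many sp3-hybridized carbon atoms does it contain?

C1: sp2
C2: sp2
C3: sp3 ✓
C4: sp2
C5: sp2
C6: sp3 ✓
C7: sp2
C8: sp2
C9: sp2
C10: sp2
C3, C6 → 2 sp3 carbons.

2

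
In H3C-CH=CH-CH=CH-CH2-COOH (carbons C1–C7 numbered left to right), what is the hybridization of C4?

sp^2

C4 has 3 σ bonds, plus one π bond: steric number 3 → sp2.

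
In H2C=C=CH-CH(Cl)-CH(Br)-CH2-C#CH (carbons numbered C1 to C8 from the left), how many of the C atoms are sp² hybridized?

C1: sp2 ✓
C2: sp
C3: sp2 ✓
C4: sp3
C5: sp3
C6: sp3
C7: sp
C8: sp
C1, C3 → 2 sp2 carbons.

2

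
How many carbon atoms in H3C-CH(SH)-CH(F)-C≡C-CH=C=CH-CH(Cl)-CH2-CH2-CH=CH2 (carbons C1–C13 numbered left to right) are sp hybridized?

3

C1: sp3
C2: sp3
C3: sp3
C4: sp ✓
C5: sp ✓
C6: sp2
C7: sp ✓
C8: sp2
C9: sp3
C10: sp3
C11: sp3
C12: sp2
C13: sp2
C4, C5, C7 → 3 sp carbons.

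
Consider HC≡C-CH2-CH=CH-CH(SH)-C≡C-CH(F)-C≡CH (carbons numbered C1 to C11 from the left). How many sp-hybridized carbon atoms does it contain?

6

C1: sp ✓
C2: sp ✓
C3: sp3
C4: sp2
C5: sp2
C6: sp3
C7: sp ✓
C8: sp ✓
C9: sp3
C10: sp ✓
C11: sp ✓
C1, C2, C7, C8, C10, C11 → 6 sp carbons.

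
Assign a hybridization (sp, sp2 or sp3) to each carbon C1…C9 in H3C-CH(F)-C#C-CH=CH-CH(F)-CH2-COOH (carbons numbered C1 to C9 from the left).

C1 sp3, C2 sp3, C3 sp, C4 sp, C5 sp2, C6 sp2, C7 sp3, C8 sp3, C9 sp2

C1: 4 σ bonds; 4 regions of electron density → sp3.
C2 — 4 σ bonds. Steric number 4, so sp3.
C3 has 2 σ bonds, plus two π bonds: steric number 2 → sp.
C4 (2 σ bonds, plus two π bonds) has steric number 2: sp.
C5 — 3 σ bonds, plus one π bond. Steric number 3, so sp2.
C6 is sp2: 3 σ bonds, plus one π bond, 3 electron-density regions.
C7: 4 σ bonds — 4 electron domains, sp3.
C8 carries 4 σ bonds, giving a steric number of 4, so it is sp3.
C9 — 3 σ bonds, plus one π bond. Steric number 3, so sp2.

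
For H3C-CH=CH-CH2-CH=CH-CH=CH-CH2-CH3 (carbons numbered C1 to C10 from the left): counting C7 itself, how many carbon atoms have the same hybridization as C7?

C7 is sp2 (one π bond).
C1: sp3
C2: sp2 ✓
C3: sp2 ✓
C4: sp3
C5: sp2 ✓
C6: sp2 ✓
C7: sp2 ✓
C8: sp2 ✓
C9: sp3
C10: sp3
6 carbons are sp2.

6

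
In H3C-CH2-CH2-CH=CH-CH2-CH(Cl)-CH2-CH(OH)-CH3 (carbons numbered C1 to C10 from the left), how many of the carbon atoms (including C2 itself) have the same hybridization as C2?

C2 is sp3 (only σ bonds).
C1: sp3 ✓
C2: sp3 ✓
C3: sp3 ✓
C4: sp2
C5: sp2
C6: sp3 ✓
C7: sp3 ✓
C8: sp3 ✓
C9: sp3 ✓
C10: sp3 ✓
8 carbons are sp3.

8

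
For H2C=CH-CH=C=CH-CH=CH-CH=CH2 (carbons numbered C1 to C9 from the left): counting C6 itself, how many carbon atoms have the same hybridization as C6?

8

C6 is sp2 (one π bond).
C1: sp2 ✓
C2: sp2 ✓
C3: sp2 ✓
C4: sp
C5: sp2 ✓
C6: sp2 ✓
C7: sp2 ✓
C8: sp2 ✓
C9: sp2 ✓
8 carbons are sp2.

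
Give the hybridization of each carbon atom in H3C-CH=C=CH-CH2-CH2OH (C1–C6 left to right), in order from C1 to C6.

C1 sp3, C2 sp2, C3 sp, C4 sp2, C5 sp3, C6 sp3

C1 has 4 σ bonds: steric number 4 → sp3.
C2 is sp2: 3 σ bonds, plus one π bond, 3 electron-density regions.
C3: 2 σ bonds, plus two π bonds; 2 regions of electron density → sp.
C4: 3 σ bonds, plus one π bond; 3 regions of electron density → sp2.
C5 (4 σ bonds) has steric number 4: sp3.
C6 is sp3: 4 σ bonds, 4 electron-density regions.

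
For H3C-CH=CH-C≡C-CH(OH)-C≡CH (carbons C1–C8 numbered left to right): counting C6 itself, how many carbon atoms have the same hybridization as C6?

2

C6 is sp3 (only σ bonds).
C1: sp3 ✓
C2: sp2
C3: sp2
C4: sp
C5: sp
C6: sp3 ✓
C7: sp
C8: sp
2 carbons are sp3.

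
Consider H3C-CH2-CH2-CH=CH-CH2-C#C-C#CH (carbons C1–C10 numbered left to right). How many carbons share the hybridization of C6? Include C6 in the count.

C6 is sp3 (only σ bonds).
C1: sp3 ✓
C2: sp3 ✓
C3: sp3 ✓
C4: sp2
C5: sp2
C6: sp3 ✓
C7: sp
C8: sp
C9: sp
C10: sp
4 carbons are sp3.

4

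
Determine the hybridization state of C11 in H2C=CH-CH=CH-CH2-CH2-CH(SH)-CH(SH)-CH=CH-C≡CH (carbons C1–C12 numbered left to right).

sp

C11: 2 σ bonds, plus two π bonds; 2 regions of electron density → sp.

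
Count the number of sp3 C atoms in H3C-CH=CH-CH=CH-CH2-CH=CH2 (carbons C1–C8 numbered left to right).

2

C1: sp3 ✓
C2: sp2
C3: sp2
C4: sp2
C5: sp2
C6: sp3 ✓
C7: sp2
C8: sp2
C1, C6 → 2 sp3 carbons.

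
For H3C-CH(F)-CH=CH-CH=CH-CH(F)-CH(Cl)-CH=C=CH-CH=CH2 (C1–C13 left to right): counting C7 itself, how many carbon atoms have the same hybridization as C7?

C7 is sp3 (only σ bonds).
C1: sp3 ✓
C2: sp3 ✓
C3: sp2
C4: sp2
C5: sp2
C6: sp2
C7: sp3 ✓
C8: sp3 ✓
C9: sp2
C10: sp
C11: sp2
C12: sp2
C13: sp2
4 carbons are sp3.

4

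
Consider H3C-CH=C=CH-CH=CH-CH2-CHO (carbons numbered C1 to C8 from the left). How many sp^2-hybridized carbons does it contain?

C1: sp3
C2: sp2 ✓
C3: sp
C4: sp2 ✓
C5: sp2 ✓
C6: sp2 ✓
C7: sp3
C8: sp2 ✓
C2, C4, C5, C6, C8 → 5 sp2 carbons.

5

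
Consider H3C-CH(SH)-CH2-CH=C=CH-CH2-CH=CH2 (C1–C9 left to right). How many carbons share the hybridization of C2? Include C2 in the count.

C2 is sp3 (only σ bonds).
C1: sp3 ✓
C2: sp3 ✓
C3: sp3 ✓
C4: sp2
C5: sp
C6: sp2
C7: sp3 ✓
C8: sp2
C9: sp2
4 carbons are sp3.

4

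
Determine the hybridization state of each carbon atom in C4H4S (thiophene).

Each carbon atom — 3 σ bonds, plus one π bond. Steric number 3, so sp2.

sp²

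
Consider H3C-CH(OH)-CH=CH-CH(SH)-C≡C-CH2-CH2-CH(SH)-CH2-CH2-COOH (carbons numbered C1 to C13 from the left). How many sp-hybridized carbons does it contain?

C1: sp3
C2: sp3
C3: sp2
C4: sp2
C5: sp3
C6: sp ✓
C7: sp ✓
C8: sp3
C9: sp3
C10: sp3
C11: sp3
C12: sp3
C13: sp2
C6, C7 → 2 sp carbons.

2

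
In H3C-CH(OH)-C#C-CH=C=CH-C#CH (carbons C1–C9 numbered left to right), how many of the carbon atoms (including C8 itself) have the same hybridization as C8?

5

C8 is sp (two π bonds).
C1: sp3
C2: sp3
C3: sp ✓
C4: sp ✓
C5: sp2
C6: sp ✓
C7: sp2
C8: sp ✓
C9: sp ✓
5 carbons are sp.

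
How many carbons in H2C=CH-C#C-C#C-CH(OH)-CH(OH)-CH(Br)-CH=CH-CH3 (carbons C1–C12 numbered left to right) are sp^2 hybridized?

4

C1: sp2 ✓
C2: sp2 ✓
C3: sp
C4: sp
C5: sp
C6: sp
C7: sp3
C8: sp3
C9: sp3
C10: sp2 ✓
C11: sp2 ✓
C12: sp3
C1, C2, C10, C11 → 4 sp2 carbons.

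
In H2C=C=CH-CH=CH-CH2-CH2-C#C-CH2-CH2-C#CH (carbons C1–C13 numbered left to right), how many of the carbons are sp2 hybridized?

C1: sp2 ✓
C2: sp
C3: sp2 ✓
C4: sp2 ✓
C5: sp2 ✓
C6: sp3
C7: sp3
C8: sp
C9: sp
C10: sp3
C11: sp3
C12: sp
C13: sp
C1, C3, C4, C5 → 4 sp2 carbons.

4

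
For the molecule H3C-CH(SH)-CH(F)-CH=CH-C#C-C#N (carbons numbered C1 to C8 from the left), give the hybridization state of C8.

C8: 2 σ bonds, plus two π bonds — 2 electron domains, sp.

sp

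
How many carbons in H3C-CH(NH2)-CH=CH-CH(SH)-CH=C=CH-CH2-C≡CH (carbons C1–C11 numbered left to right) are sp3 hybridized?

C1: sp3 ✓
C2: sp3 ✓
C3: sp2
C4: sp2
C5: sp3 ✓
C6: sp2
C7: sp
C8: sp2
C9: sp3 ✓
C10: sp
C11: sp
C1, C2, C5, C9 → 4 sp3 carbons.

4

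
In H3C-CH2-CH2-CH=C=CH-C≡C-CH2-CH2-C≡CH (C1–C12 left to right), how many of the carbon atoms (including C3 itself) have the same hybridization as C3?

C3 is sp3 (only σ bonds).
C1: sp3 ✓
C2: sp3 ✓
C3: sp3 ✓
C4: sp2
C5: sp
C6: sp2
C7: sp
C8: sp
C9: sp3 ✓
C10: sp3 ✓
C11: sp
C12: sp
5 carbons are sp3.

5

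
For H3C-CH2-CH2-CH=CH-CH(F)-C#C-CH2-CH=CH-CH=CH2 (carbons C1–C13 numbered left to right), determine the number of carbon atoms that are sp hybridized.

C1: sp3
C2: sp3
C3: sp3
C4: sp2
C5: sp2
C6: sp3
C7: sp ✓
C8: sp ✓
C9: sp3
C10: sp2
C11: sp2
C12: sp2
C13: sp2
C7, C8 → 2 sp carbons.

2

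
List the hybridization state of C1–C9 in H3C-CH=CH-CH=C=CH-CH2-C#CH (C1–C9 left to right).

C1 (4 σ bonds) has steric number 4: sp3.
C2 is sp2: 3 σ bonds, plus one π bond, 3 electron-density regions.
C3 — 3 σ bonds, plus one π bond. Steric number 3, so sp2.
C4 carries 3 σ bonds, plus one π bond, giving a steric number of 3, so it is sp2.
C5 has 2 σ bonds, plus two π bonds: steric number 2 → sp.
C6 (3 σ bonds, plus one π bond) has steric number 3: sp2.
C7 has 4 σ bonds: steric number 4 → sp3.
C8: 2 σ bonds, plus two π bonds; 2 regions of electron density → sp.
C9 is sp: 2 σ bonds, plus two π bonds, 2 electron-density regions.

C1 sp3, C2 sp2, C3 sp2, C4 sp2, C5 sp, C6 sp2, C7 sp3, C8 sp, C9 sp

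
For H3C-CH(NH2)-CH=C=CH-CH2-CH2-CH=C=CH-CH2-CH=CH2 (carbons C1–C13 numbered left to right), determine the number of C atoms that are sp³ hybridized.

C1: sp3 ✓
C2: sp3 ✓
C3: sp2
C4: sp
C5: sp2
C6: sp3 ✓
C7: sp3 ✓
C8: sp2
C9: sp
C10: sp2
C11: sp3 ✓
C12: sp2
C13: sp2
C1, C2, C6, C7, C11 → 5 sp3 carbons.

5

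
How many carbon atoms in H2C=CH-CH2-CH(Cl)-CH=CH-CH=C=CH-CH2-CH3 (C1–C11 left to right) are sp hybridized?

C1: sp2
C2: sp2
C3: sp3
C4: sp3
C5: sp2
C6: sp2
C7: sp2
C8: sp ✓
C9: sp2
C10: sp3
C11: sp3
C8 → 1 sp carbon.

1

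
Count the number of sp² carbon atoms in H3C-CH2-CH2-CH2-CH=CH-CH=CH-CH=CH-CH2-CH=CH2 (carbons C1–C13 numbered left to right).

8

C1: sp3
C2: sp3
C3: sp3
C4: sp3
C5: sp2 ✓
C6: sp2 ✓
C7: sp2 ✓
C8: sp2 ✓
C9: sp2 ✓
C10: sp2 ✓
C11: sp3
C12: sp2 ✓
C13: sp2 ✓
C5, C6, C7, C8, C9, C10, C12, C13 → 8 sp2 carbons.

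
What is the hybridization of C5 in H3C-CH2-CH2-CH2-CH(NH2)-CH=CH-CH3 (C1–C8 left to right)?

sp³

C5 — 4 σ bonds. Steric number 4, so sp3.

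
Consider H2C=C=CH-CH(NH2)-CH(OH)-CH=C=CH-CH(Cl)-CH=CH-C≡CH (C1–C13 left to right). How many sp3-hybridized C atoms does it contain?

C1: sp2
C2: sp
C3: sp2
C4: sp3 ✓
C5: sp3 ✓
C6: sp2
C7: sp
C8: sp2
C9: sp3 ✓
C10: sp2
C11: sp2
C12: sp
C13: sp
C4, C5, C9 → 3 sp3 carbons.

3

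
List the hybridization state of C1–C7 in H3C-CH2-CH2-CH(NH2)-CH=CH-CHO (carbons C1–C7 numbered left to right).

C1 — 4 σ bonds. Steric number 4, so sp3.
C2 has 4 σ bonds: steric number 4 → sp3.
C3: 4 σ bonds; 4 regions of electron density → sp3.
C4: 4 σ bonds; 4 regions of electron density → sp3.
C5 — 3 σ bonds, plus one π bond. Steric number 3, so sp2.
C6: 3 σ bonds, plus one π bond; 3 regions of electron density → sp2.
C7 — 3 σ bonds, plus one π bond. Steric number 3, so sp2.

C1 sp3, C2 sp3, C3 sp3, C4 sp3, C5 sp2, C6 sp2, C7 sp2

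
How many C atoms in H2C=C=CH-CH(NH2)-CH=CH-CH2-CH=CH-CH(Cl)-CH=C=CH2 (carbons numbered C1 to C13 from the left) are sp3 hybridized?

3

C1: sp2
C2: sp
C3: sp2
C4: sp3 ✓
C5: sp2
C6: sp2
C7: sp3 ✓
C8: sp2
C9: sp2
C10: sp3 ✓
C11: sp2
C12: sp
C13: sp2
C4, C7, C10 → 3 sp3 carbons.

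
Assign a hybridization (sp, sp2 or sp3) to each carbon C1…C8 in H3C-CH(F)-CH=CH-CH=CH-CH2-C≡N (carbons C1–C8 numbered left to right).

C1 sp3, C2 sp3, C3 sp2, C4 sp2, C5 sp2, C6 sp2, C7 sp3, C8 sp

C1 carries 4 σ bonds, giving a steric number of 4, so it is sp3.
C2 — 4 σ bonds. Steric number 4, so sp3.
C3 — 3 σ bonds, plus one π bond. Steric number 3, so sp2.
C4 is sp2: 3 σ bonds, plus one π bond, 3 electron-density regions.
C5 has 3 σ bonds, plus one π bond: steric number 3 → sp2.
C6 (3 σ bonds, plus one π bond) has steric number 3: sp2.
C7: 4 σ bonds; 4 regions of electron density → sp3.
C8 carries 2 σ bonds, plus two π bonds, giving a steric number of 2, so it is sp.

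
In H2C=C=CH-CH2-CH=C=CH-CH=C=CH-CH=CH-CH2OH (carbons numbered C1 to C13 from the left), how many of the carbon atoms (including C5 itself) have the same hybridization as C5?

8

C5 is sp2 (one π bond).
C1: sp2 ✓
C2: sp
C3: sp2 ✓
C4: sp3
C5: sp2 ✓
C6: sp
C7: sp2 ✓
C8: sp2 ✓
C9: sp
C10: sp2 ✓
C11: sp2 ✓
C12: sp2 ✓
C13: sp3
8 carbons are sp2.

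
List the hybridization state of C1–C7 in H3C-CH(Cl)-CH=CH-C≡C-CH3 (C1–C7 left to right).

C1: 4 σ bonds; 4 regions of electron density → sp3.
C2 carries 4 σ bonds, giving a steric number of 4, so it is sp3.
C3 is sp2: 3 σ bonds, plus one π bond, 3 electron-density regions.
C4 — 3 σ bonds, plus one π bond. Steric number 3, so sp2.
C5: 2 σ bonds, plus two π bonds; 2 regions of electron density → sp.
C6 has 2 σ bonds, plus two π bonds: steric number 2 → sp.
C7: 4 σ bonds — 4 electron domains, sp3.

C1 sp3, C2 sp3, C3 sp2, C4 sp2, C5 sp, C6 sp, C7 sp3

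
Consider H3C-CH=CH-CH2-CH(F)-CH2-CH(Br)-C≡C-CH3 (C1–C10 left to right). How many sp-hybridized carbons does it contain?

C1: sp3
C2: sp2
C3: sp2
C4: sp3
C5: sp3
C6: sp3
C7: sp3
C8: sp ✓
C9: sp ✓
C10: sp3
C8, C9 → 2 sp carbons.

2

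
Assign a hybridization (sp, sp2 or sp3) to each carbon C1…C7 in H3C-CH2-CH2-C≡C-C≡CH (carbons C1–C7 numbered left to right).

C1: 4 σ bonds; 4 regions of electron density → sp3.
C2: 4 σ bonds; 4 regions of electron density → sp3.
C3 (4 σ bonds) has steric number 4: sp3.
C4 carries 2 σ bonds, plus two π bonds, giving a steric number of 2, so it is sp.
C5 is sp: 2 σ bonds, plus two π bonds, 2 electron-density regions.
C6: 2 σ bonds, plus two π bonds; 2 regions of electron density → sp.
C7 — 2 σ bonds, plus two π bonds. Steric number 2, so sp.

C1 sp3, C2 sp3, C3 sp3, C4 sp, C5 sp, C6 sp, C7 sp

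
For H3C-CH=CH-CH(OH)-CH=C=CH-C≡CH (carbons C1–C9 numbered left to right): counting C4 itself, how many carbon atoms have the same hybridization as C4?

2

C4 is sp3 (only σ bonds).
C1: sp3 ✓
C2: sp2
C3: sp2
C4: sp3 ✓
C5: sp2
C6: sp
C7: sp2
C8: sp
C9: sp
2 carbons are sp3.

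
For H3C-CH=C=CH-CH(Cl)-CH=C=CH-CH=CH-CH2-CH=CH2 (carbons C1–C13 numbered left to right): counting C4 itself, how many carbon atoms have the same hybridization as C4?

C4 is sp2 (one π bond).
C1: sp3
C2: sp2 ✓
C3: sp
C4: sp2 ✓
C5: sp3
C6: sp2 ✓
C7: sp
C8: sp2 ✓
C9: sp2 ✓
C10: sp2 ✓
C11: sp3
C12: sp2 ✓
C13: sp2 ✓
8 carbons are sp2.

8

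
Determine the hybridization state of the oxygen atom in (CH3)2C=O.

sp2

One σ bond + two lone pairs = steric number 3 → sp2.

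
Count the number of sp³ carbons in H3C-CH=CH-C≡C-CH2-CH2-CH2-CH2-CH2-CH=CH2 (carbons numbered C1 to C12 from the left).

6

C1: sp3 ✓
C2: sp2
C3: sp2
C4: sp
C5: sp
C6: sp3 ✓
C7: sp3 ✓
C8: sp3 ✓
C9: sp3 ✓
C10: sp3 ✓
C11: sp2
C12: sp2
C1, C6, C7, C8, C9, C10 → 6 sp3 carbons.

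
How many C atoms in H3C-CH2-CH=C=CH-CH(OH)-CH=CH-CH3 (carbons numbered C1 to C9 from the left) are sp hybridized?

C1: sp3
C2: sp3
C3: sp2
C4: sp ✓
C5: sp2
C6: sp3
C7: sp2
C8: sp2
C9: sp3
C4 → 1 sp carbon.

1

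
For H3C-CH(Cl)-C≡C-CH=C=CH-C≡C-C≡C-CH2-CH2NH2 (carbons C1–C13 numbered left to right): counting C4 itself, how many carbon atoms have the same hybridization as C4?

7

C4 is sp (two π bonds).
C1: sp3
C2: sp3
C3: sp ✓
C4: sp ✓
C5: sp2
C6: sp ✓
C7: sp2
C8: sp ✓
C9: sp ✓
C10: sp ✓
C11: sp ✓
C12: sp3
C13: sp3
7 carbons are sp.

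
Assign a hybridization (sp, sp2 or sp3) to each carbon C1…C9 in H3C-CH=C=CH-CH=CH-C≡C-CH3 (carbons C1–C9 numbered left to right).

C1 sp3, C2 sp2, C3 sp, C4 sp2, C5 sp2, C6 sp2, C7 sp, C8 sp, C9 sp3

C1: 4 σ bonds; 4 regions of electron density → sp3.
C2: 3 σ bonds, plus one π bond — 3 electron domains, sp2.
C3 — 2 σ bonds, plus two π bonds. Steric number 2, so sp.
C4 — 3 σ bonds, plus one π bond. Steric number 3, so sp2.
C5: 3 σ bonds, plus one π bond — 3 electron domains, sp2.
C6 has 3 σ bonds, plus one π bond: steric number 3 → sp2.
C7 is sp: 2 σ bonds, plus two π bonds, 2 electron-density regions.
C8 is sp: 2 σ bonds, plus two π bonds, 2 electron-density regions.
C9: 4 σ bonds — 4 electron domains, sp3.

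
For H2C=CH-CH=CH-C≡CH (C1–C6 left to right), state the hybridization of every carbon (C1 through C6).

C1 carries 3 σ bonds, plus one π bond, giving a steric number of 3, so it is sp2.
C2: 3 σ bonds, plus one π bond; 3 regions of electron density → sp2.
C3 — 3 σ bonds, plus one π bond. Steric number 3, so sp2.
C4: 3 σ bonds, plus one π bond; 3 regions of electron density → sp2.
C5 carries 2 σ bonds, plus two π bonds, giving a steric number of 2, so it is sp.
C6: 2 σ bonds, plus two π bonds — 2 electron domains, sp.

C1 sp2, C2 sp2, C3 sp2, C4 sp2, C5 sp, C6 sp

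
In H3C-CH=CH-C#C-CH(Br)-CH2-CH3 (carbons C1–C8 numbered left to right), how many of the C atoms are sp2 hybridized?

C1: sp3
C2: sp2 ✓
C3: sp2 ✓
C4: sp
C5: sp
C6: sp3
C7: sp3
C8: sp3
C2, C3 → 2 sp2 carbons.

2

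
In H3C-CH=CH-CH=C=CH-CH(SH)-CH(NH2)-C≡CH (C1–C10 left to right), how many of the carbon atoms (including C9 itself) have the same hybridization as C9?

C9 is sp (two π bonds).
C1: sp3
C2: sp2
C3: sp2
C4: sp2
C5: sp ✓
C6: sp2
C7: sp3
C8: sp3
C9: sp ✓
C10: sp ✓
3 carbons are sp.

3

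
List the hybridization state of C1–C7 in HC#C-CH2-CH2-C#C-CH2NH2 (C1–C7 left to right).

C1 sp, C2 sp, C3 sp3, C4 sp3, C5 sp, C6 sp, C7 sp3

C1 is sp: 2 σ bonds, plus two π bonds, 2 electron-density regions.
C2 is sp: 2 σ bonds, plus two π bonds, 2 electron-density regions.
C3 (4 σ bonds) has steric number 4: sp3.
C4: 4 σ bonds; 4 regions of electron density → sp3.
C5 is sp: 2 σ bonds, plus two π bonds, 2 electron-density regions.
C6 — 2 σ bonds, plus two π bonds. Steric number 2, so sp.
C7 carries 4 σ bonds, giving a steric number of 4, so it is sp3.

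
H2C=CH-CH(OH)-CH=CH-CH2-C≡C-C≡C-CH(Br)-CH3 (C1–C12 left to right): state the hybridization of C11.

C11: 4 σ bonds; 4 regions of electron density → sp3.

sp3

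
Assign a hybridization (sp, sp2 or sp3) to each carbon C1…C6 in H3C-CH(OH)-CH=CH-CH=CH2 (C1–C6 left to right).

C1: 4 σ bonds — 4 electron domains, sp3.
C2: 4 σ bonds — 4 electron domains, sp3.
C3: 3 σ bonds, plus one π bond; 3 regions of electron density → sp2.
C4 (3 σ bonds, plus one π bond) has steric number 3: sp2.
C5 carries 3 σ bonds, plus one π bond, giving a steric number of 3, so it is sp2.
C6 has 3 σ bonds, plus one π bond: steric number 3 → sp2.

C1 sp3, C2 sp3, C3 sp2, C4 sp2, C5 sp2, C6 sp2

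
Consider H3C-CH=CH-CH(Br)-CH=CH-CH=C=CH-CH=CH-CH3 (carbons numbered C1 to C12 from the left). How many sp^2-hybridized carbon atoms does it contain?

C1: sp3
C2: sp2 ✓
C3: sp2 ✓
C4: sp3
C5: sp2 ✓
C6: sp2 ✓
C7: sp2 ✓
C8: sp
C9: sp2 ✓
C10: sp2 ✓
C11: sp2 ✓
C12: sp3
C2, C3, C5, C6, C7, C9, C10, C11 → 8 sp2 carbons.

8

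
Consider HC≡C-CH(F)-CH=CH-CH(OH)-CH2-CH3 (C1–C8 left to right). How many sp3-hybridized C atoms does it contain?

C1: sp
C2: sp
C3: sp3 ✓
C4: sp2
C5: sp2
C6: sp3 ✓
C7: sp3 ✓
C8: sp3 ✓
C3, C6, C7, C8 → 4 sp3 carbons.

4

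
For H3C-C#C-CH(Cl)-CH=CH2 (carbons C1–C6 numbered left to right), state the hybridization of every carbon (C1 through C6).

C1: 4 σ bonds; 4 regions of electron density → sp3.
C2 carries 2 σ bonds, plus two π bonds, giving a steric number of 2, so it is sp.
C3: 2 σ bonds, plus two π bonds — 2 electron domains, sp.
C4 is sp3: 4 σ bonds, 4 electron-density regions.
C5 (3 σ bonds, plus one π bond) has steric number 3: sp2.
C6 carries 3 σ bonds, plus one π bond, giving a steric number of 3, so it is sp2.

C1 sp3, C2 sp, C3 sp, C4 sp3, C5 sp2, C6 sp2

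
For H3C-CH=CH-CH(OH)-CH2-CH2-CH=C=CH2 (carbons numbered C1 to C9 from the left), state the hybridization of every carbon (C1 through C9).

C1 sp3, C2 sp2, C3 sp2, C4 sp3, C5 sp3, C6 sp3, C7 sp2, C8 sp, C9 sp2

C1: 4 σ bonds; 4 regions of electron density → sp3.
C2: 3 σ bonds, plus one π bond — 3 electron domains, sp2.
C3: 3 σ bonds, plus one π bond — 3 electron domains, sp2.
C4 (4 σ bonds) has steric number 4: sp3.
C5 carries 4 σ bonds, giving a steric number of 4, so it is sp3.
C6 carries 4 σ bonds, giving a steric number of 4, so it is sp3.
C7 — 3 σ bonds, plus one π bond. Steric number 3, so sp2.
C8 carries 2 σ bonds, plus two π bonds, giving a steric number of 2, so it is sp.
C9 is sp2: 3 σ bonds, plus one π bond, 3 electron-density regions.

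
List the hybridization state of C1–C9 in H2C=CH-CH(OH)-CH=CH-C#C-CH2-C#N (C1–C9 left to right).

C1 sp2, C2 sp2, C3 sp3, C4 sp2, C5 sp2, C6 sp, C7 sp, C8 sp3, C9 sp

C1: 3 σ bonds, plus one π bond — 3 electron domains, sp2.
C2 is sp2: 3 σ bonds, plus one π bond, 3 electron-density regions.
C3: 4 σ bonds; 4 regions of electron density → sp3.
C4 carries 3 σ bonds, plus one π bond, giving a steric number of 3, so it is sp2.
C5 — 3 σ bonds, plus one π bond. Steric number 3, so sp2.
C6 (2 σ bonds, plus two π bonds) has steric number 2: sp.
C7 has 2 σ bonds, plus two π bonds: steric number 2 → sp.
C8 has 4 σ bonds: steric number 4 → sp3.
C9 carries 2 σ bonds, plus two π bonds, giving a steric number of 2, so it is sp.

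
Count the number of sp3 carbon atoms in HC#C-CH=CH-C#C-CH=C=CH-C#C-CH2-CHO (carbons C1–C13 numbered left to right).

C1: sp
C2: sp
C3: sp2
C4: sp2
C5: sp
C6: sp
C7: sp2
C8: sp
C9: sp2
C10: sp
C11: sp
C12: sp3 ✓
C13: sp2
C12 → 1 sp3 carbon.

1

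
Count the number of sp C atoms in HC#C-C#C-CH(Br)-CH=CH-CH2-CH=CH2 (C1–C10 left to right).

C1: sp ✓
C2: sp ✓
C3: sp ✓
C4: sp ✓
C5: sp3
C6: sp2
C7: sp2
C8: sp3
C9: sp2
C10: sp2
C1, C2, C3, C4 → 4 sp carbons.

4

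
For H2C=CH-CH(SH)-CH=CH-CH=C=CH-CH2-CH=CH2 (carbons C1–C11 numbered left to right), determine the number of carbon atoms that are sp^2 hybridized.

C1: sp2 ✓
C2: sp2 ✓
C3: sp3
C4: sp2 ✓
C5: sp2 ✓
C6: sp2 ✓
C7: sp
C8: sp2 ✓
C9: sp3
C10: sp2 ✓
C11: sp2 ✓
C1, C2, C4, C5, C6, C8, C10, C11 → 8 sp2 carbons.

8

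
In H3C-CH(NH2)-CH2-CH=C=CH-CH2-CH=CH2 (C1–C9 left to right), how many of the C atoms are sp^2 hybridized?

4

C1: sp3
C2: sp3
C3: sp3
C4: sp2 ✓
C5: sp
C6: sp2 ✓
C7: sp3
C8: sp2 ✓
C9: sp2 ✓
C4, C6, C8, C9 → 4 sp2 carbons.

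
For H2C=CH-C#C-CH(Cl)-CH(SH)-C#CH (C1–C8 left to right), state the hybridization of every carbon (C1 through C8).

C1 sp2, C2 sp2, C3 sp, C4 sp, C5 sp3, C6 sp3, C7 sp, C8 sp

C1: 3 σ bonds, plus one π bond — 3 electron domains, sp2.
C2 is sp2: 3 σ bonds, plus one π bond, 3 electron-density regions.
C3: 2 σ bonds, plus two π bonds; 2 regions of electron density → sp.
C4: 2 σ bonds, plus two π bonds; 2 regions of electron density → sp.
C5: 4 σ bonds — 4 electron domains, sp3.
C6: 4 σ bonds; 4 regions of electron density → sp3.
C7 (2 σ bonds, plus two π bonds) has steric number 2: sp.
C8 (2 σ bonds, plus two π bonds) has steric number 2: sp.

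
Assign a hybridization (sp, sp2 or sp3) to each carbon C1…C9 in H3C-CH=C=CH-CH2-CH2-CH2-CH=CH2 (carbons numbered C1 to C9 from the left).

C1 sp3, C2 sp2, C3 sp, C4 sp2, C5 sp3, C6 sp3, C7 sp3, C8 sp2, C9 sp2

C1: 4 σ bonds — 4 electron domains, sp3.
C2: 3 σ bonds, plus one π bond — 3 electron domains, sp2.
C3 (2 σ bonds, plus two π bonds) has steric number 2: sp.
C4: 3 σ bonds, plus one π bond — 3 electron domains, sp2.
C5: 4 σ bonds; 4 regions of electron density → sp3.
C6 (4 σ bonds) has steric number 4: sp3.
C7: 4 σ bonds — 4 electron domains, sp3.
C8 has 3 σ bonds, plus one π bond: steric number 3 → sp2.
C9 carries 3 σ bonds, plus one π bond, giving a steric number of 3, so it is sp2.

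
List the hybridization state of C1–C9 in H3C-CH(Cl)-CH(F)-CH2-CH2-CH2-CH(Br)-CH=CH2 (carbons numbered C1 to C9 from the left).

C1: 4 σ bonds — 4 electron domains, sp3.
C2: 4 σ bonds — 4 electron domains, sp3.
C3 has 4 σ bonds: steric number 4 → sp3.
C4 has 4 σ bonds: steric number 4 → sp3.
C5 carries 4 σ bonds, giving a steric number of 4, so it is sp3.
C6: 4 σ bonds; 4 regions of electron density → sp3.
C7 (4 σ bonds) has steric number 4: sp3.
C8: 3 σ bonds, plus one π bond — 3 electron domains, sp2.
C9 (3 σ bonds, plus one π bond) has steric number 3: sp2.

C1 sp3, C2 sp3, C3 sp3, C4 sp3, C5 sp3, C6 sp3, C7 sp3, C8 sp2, C9 sp2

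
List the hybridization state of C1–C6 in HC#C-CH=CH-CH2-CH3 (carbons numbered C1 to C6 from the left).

C1 sp, C2 sp, C3 sp2, C4 sp2, C5 sp3, C6 sp3

C1 (2 σ bonds, plus two π bonds) has steric number 2: sp.
C2 — 2 σ bonds, plus two π bonds. Steric number 2, so sp.
C3 — 3 σ bonds, plus one π bond. Steric number 3, so sp2.
C4: 3 σ bonds, plus one π bond — 3 electron domains, sp2.
C5: 4 σ bonds — 4 electron domains, sp3.
C6 carries 4 σ bonds, giving a steric number of 4, so it is sp3.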